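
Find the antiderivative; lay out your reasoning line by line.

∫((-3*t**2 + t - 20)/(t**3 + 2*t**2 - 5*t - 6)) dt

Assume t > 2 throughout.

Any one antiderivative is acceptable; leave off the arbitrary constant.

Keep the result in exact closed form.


Step 1. Decompose ∫((-3*t**2 + t - 20)/(t**3 + 2*t**2 - 5*t - 6)) dt by partial fractions, (-3*t**2 + t - 20)/(t**3 + 2*t**2 - 5*t - 6) = -5/(t + 3) + 4/(t + 1) - 2/(t - 2): now ∫(-2/(t - 2)) dt + ∫(4/(t + 1)) dt + ∫(-5/(t + 3)) dt.
Step 2. Evaluate the standard form [assuming t > -1]: now 4*log(t + 1) + ∫(-2/(t - 2)) dt + ∫(-5/(t + 3)) dt.
Step 3. Evaluate the standard form [assuming t > -3]: now 4*log(t + 1) - 5*log(t + 3) + ∫(-2/(t - 2)) dt.
Step 4. Evaluate the standard form [assuming t > 2]: now -2*log(t - 2) + 4*log(t + 1) - 5*log(t + 3).
Answer: -2*log(t - 2) + 4*log(t + 1) - 5*log(t + 3).


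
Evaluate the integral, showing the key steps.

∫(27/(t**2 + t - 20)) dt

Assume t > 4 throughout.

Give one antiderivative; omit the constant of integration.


Step 1. Decompose ∫(27/(t**2 + t - 20)) dt by partial fractions, 27/(t**2 + t - 20) = -3/(t + 5) + 3/(t - 4): now ∫(3/(t - 4)) dt + ∫(-3/(t + 5)) dt.
Step 2. Evaluate the standard form [assuming t > -5]: now -3*log(t + 5) + ∫(3/(t - 4)) dt.
Step 3. Evaluate the standard form [assuming t > 4]: now 3*log(t - 4) - 3*log(t + 5).
Answer: 3*log(t - 4) - 3*log(t + 5).


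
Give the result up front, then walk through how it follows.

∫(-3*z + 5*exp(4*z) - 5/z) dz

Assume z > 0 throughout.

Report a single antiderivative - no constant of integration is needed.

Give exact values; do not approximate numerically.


The answer is -3*z**2/2 + 5*exp(4*z)/4 - 5*log(z).
Step 1. Rewrite: now ∫(-5/z) dz + ∫(-3*z) dz + ∫(5*exp(4*z)) dz.
Step 2. Evaluate the standard form [assuming z > 0]: now -5*log(z) + ∫(-3*z) dz + ∫(5*exp(4*z)) dz.
Step 3. Evaluate the standard form: now -3*z**2/2 - 5*log(z) + ∫(5*exp(4*z)) dz.
Step 4. Evaluate the standard form: now -3*z**2/2 + 5*exp(4*z)/4 - 5*log(z).
Answer: -3*z**2/2 + 5*exp(4*z)/4 - 5*log(z).


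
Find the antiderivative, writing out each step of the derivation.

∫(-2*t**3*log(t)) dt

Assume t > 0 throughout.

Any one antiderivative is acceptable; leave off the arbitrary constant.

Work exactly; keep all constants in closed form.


Step 1. Integrate ∫(-2*t**3*log(t)) dt by parts with u = log(t), dv = (-2*t**3) dt, so v = -t**4/2 [assuming t > 0]: now -t**4*log(t)/2 + ∫(t**3/2) dt.
Step 2. Evaluate the standard form: now -t**4*log(t)/2 + t**4/8.
Answer: -t**4*log(t)/2 + t**4/8.


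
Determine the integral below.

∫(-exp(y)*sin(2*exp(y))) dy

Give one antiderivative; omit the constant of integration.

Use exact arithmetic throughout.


Answer: cos(2*exp(y))/2.


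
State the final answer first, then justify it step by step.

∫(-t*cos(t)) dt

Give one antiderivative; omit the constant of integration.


The answer is -t*sin(t) - cos(t).
Step 1. Integrate ∫(-t*cos(t)) dt by parts with u = t, dv = (-cos(t)) dt, so v = -sin(t): now -t*sin(t) + ∫(sin(t)) dt.
Step 2. Evaluate the standard form: now -t*sin(t) - cos(t).
Answer: -t*sin(t) - cos(t).


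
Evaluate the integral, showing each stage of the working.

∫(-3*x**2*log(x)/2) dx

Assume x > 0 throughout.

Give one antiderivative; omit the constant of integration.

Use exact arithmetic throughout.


Step 1. Integrate ∫(-3*x**2*log(x)/2) dx by parts with u = log(x), dv = (-3*x**2/2) dx, so v = -x**3/2 [assuming x > 0]: now -x**3*log(x)/2 + ∫(x**2/2) dx.
Step 2. Evaluate the standard form: now -x**3*log(x)/2 + x**3/6.
Answer: -x**3*log(x)/2 + x**3/6.


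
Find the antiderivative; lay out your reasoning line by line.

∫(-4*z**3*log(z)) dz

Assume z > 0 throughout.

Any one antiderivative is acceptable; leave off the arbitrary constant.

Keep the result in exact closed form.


Step 1. Integrate ∫(-4*z**3*log(z)) dz by parts with u = log(z), dv = (-4*z**3) dz, so v = -z**4 [assuming z > 0]: now -z**4*log(z) + ∫(z**3) dz.
Step 2. Evaluate the standard form: now -z**4*log(z) + z**4/4.
Answer: -z**4*log(z) + z**4/4.


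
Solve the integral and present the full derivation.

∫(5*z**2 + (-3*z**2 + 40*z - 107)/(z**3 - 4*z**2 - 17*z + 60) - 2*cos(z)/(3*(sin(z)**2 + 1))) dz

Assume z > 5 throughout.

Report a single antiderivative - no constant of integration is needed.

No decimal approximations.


Step 1. Rewrite: now ∫(5*z**2) dz + ∫(-2*cos(z)/(3*(sin(z)**2 + 1))) dz + ∫((-3*z**2 + 40*z - 107)/(z**3 - 4*z**2 - 17*z + 60)) dz.
Step 2. Substitute u = sin(z), turning ∫(-2*cos(z)/(3*(sin(z)**2 + 1))) dz into ∫(-2/(3*(u**2 + 1))) du: now ∫(5*z**2) dz + ∫((-3*z**2 + 40*z - 107)/(z**3 - 4*z**2 - 17*z + 60)) dz + ∫(-2/(3*(u**2 + 1))) du.
Step 3. Evaluate the standard form: now -2*atan(u)/3 + ∫(5*z**2) dz + ∫((-3*z**2 + 40*z - 107)/(z**3 - 4*z**2 - 17*z + 60)) dz.
Step 4. Substitute back u = sin(z): now -2*atan(sin(z))/3 + ∫(5*z**2) dz + ∫((-3*z**2 + 40*z - 107)/(z**3 - 4*z**2 - 17*z + 60)) dz.
Step 5. Decompose ∫((-3*z**2 + 40*z - 107)/(z**3 - 4*z**2 - 17*z + 60)) dz by partial fractions, (-3*z**2 + 40*z - 107)/(z**3 - 4*z**2 - 17*z + 60) = -5/(z + 4) + 1/(z - 3) + 1/(z - 5): now -2*atan(sin(z))/3 + ∫(5*z**2) dz + ∫(1/(z - 5)) dz + ∫(1/(z - 3)) dz + ∫(-5/(z + 4)) dz.
Step 6. Evaluate the standard form [assuming z > 5]: now log(z - 5) - 2*atan(sin(z))/3 + ∫(5*z**2) dz + ∫(1/(z - 3)) dz + ∫(-5/(z + 4)) dz.
Step 7. Evaluate the standard form [assuming z > 3]: now log(z - 5) + log(z - 3) - 2*atan(sin(z))/3 + ∫(5*z**2) dz + ∫(-5/(z + 4)) dz.
Step 8. Evaluate the standard form [assuming z > -4]: now log(z - 5) + log(z - 3) - 5*log(z + 4) - 2*atan(sin(z))/3 + ∫(5*z**2) dz.
Step 9. Evaluate the standard form: now 5*z**3/3 + log(z - 5) + log(z - 3) - 5*log(z + 4) - 2*atan(sin(z))/3.
Answer: 5*z**3/3 + log(z - 5) + log(z - 3) - 5*log(z + 4) - 2*atan(sin(z))/3.


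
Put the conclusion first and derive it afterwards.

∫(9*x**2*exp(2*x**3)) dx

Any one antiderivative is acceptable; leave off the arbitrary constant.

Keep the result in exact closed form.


The answer is 3*exp(2*x**3)/2.
Step 1. Substitute u = x**3, turning ∫(9*x**2*exp(2*x**3)) dx into ∫(3*exp(2*u)) du: now ∫(3*exp(2*u)) du.
Step 2. Evaluate the standard form: now 3*exp(2*u)/2.
Step 3. Substitute back u = x**3: now 3*exp(2*x**3)/2.
Answer: 3*exp(2*x**3)/2.


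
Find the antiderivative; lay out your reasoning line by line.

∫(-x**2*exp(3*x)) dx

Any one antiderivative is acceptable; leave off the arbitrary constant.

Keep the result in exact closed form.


Step 1. Integrate ∫(-x**2*exp(3*x)) dx by parts with u = x**2, dv = (-exp(3*x)) dx, so v = -exp(3*x)/3: now -x**2*exp(3*x)/3 + ∫(2*x*exp(3*x)/3) dx.
Step 2. Integrate ∫(2*x*exp(3*x)/3) dx by parts with u = x, dv = (2*exp(3*x)/3) dx, so v = 2*exp(3*x)/9: now -x**2*exp(3*x)/3 + 2*x*exp(3*x)/9 + ∫(-2*exp(3*x)/9) dx.
Step 3. Evaluate the standard form: now -x**2*exp(3*x)/3 + 2*x*exp(3*x)/9 - 2*exp(3*x)/27.
Answer: -x**2*exp(3*x)/3 + 2*x*exp(3*x)/9 - 2*exp(3*x)/27.


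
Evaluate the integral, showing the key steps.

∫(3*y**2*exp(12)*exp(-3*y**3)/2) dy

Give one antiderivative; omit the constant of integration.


Step 1. Substitute u = y**3 - 4, turning ∫(3*y**2*exp(12)*exp(-3*y**3)/2) dy into ∫(exp(-3*u)/2) du: now ∫(exp(-3*u)/2) du.
Step 2. Evaluate the standard form: now -exp(-3*u)/6.
Step 3. Substitute back u = y**3 - 4: now -exp(12 - 3*y**3)/6.
Answer: -exp(12 - 3*y**3)/6.


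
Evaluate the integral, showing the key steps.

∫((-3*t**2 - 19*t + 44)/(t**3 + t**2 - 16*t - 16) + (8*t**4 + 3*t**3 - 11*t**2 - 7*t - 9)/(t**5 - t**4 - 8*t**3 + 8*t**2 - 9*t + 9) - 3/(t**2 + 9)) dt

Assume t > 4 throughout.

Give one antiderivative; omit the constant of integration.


Step 1. Rewrite: now ∫((-3*t**2 - 19*t + 44)/(t**3 + t**2 - 16*t - 16)) dt + ∫((8*t**4 + 3*t**3 - 11*t**2 - 7*t - 9)/(t**5 - t**4 - 8*t**3 + 8*t**2 - 9*t + 9)) dt + ∫(-3/(t**2 + 9)) dt.
Step 2. Decompose ∫((-3*t**2 - 19*t + 44)/(t**3 + t**2 - 16*t - 16)) dt by partial fractions, (-3*t**2 - 19*t + 44)/(t**3 + t**2 - 16*t - 16) = 3/(t + 4) - 4/(t + 1) - 2/(t - 4): now ∫((8*t**4 + 3*t**3 - 11*t**2 - 7*t - 9)/(t**5 - t**4 - 8*t**3 + 8*t**2 - 9*t + 9)) dt + ∫(-2/(t - 4)) dt + ∫(-4/(t + 1)) dt + ∫(3/(t + 4)) dt + ∫(-3/(t**2 + 9)) dt.
Step 3. Evaluate the standard form [assuming t > -4]: now 3*log(t + 4) + ∫((8*t**4 + 3*t**3 - 11*t**2 - 7*t - 9)/(t**5 - t**4 - 8*t**3 + 8*t**2 - 9*t + 9)) dt + ∫(-2/(t - 4)) dt + ∫(-4/(t + 1)) dt + ∫(-3/(t**2 + 9)) dt.
Step 4. Evaluate the standard form [assuming t > 4]: now -2*log(t - 4) + 3*log(t + 4) + ∫((8*t**4 + 3*t**3 - 11*t**2 - 7*t - 9)/(t**5 - t**4 - 8*t**3 + 8*t**2 - 9*t + 9)) dt + ∫(-4/(t + 1)) dt + ∫(-3/(t**2 + 9)) dt.
Step 5. Evaluate the standard form [assuming t > -1]: now -2*log(t - 4) - 4*log(t + 1) + 3*log(t + 4) + ∫((8*t**4 + 3*t**3 - 11*t**2 - 7*t - 9)/(t**5 - t**4 - 8*t**3 + 8*t**2 - 9*t + 9)) dt + ∫(-3/(t**2 + 9)) dt.
Step 6. Decompose ∫((8*t**4 + 3*t**3 - 11*t**2 - 7*t - 9)/(t**5 - t**4 - 8*t**3 + 8*t**2 - 9*t + 9)) dt by partial fractions, (8*t**4 + 3*t**3 - 11*t**2 - 7*t - 9)/(t**5 - t**4 - 8*t**3 + 8*t**2 - 9*t + 9) = 1/(t**2 + 1) + 2/(t + 3) + 1/(t - 1) + 5/(t - 3): now -2*log(t - 4) - 4*log(t + 1) + 3*log(t + 4) + ∫(5/(t - 3)) dt + ∫(1/(t - 1)) dt + ∫(2/(t + 3)) dt + ∫(1/(t**2 + 1)) dt + ∫(-3/(t**2 + 9)) dt.
Step 7. Evaluate the standard form [assuming t > -3]: now -2*log(t - 4) - 4*log(t + 1) + 2*log(t + 3) + 3*log(t + 4) + ∫(5/(t - 3)) dt + ∫(1/(t - 1)) dt + ∫(1/(t**2 + 1)) dt + ∫(-3/(t**2 + 9)) dt.
Step 8. Evaluate the standard form [assuming t > 1]: now -2*log(t - 4) + log(t - 1) - 4*log(t + 1) + 2*log(t + 3) + 3*log(t + 4) + ∫(5/(t - 3)) dt + ∫(1/(t**2 + 1)) dt + ∫(-3/(t**2 + 9)) dt.
Step 9. Evaluate the standard form [assuming t > 3]: now -2*log(t - 4) + 5*log(t - 3) + log(t - 1) - 4*log(t + 1) + 2*log(t + 3) + 3*log(t + 4) + ∫(1/(t**2 + 1)) dt + ∫(-3/(t**2 + 9)) dt.
Step 10. Evaluate the standard form: now -2*log(t - 4) + 5*log(t - 3) + log(t - 1) - 4*log(t + 1) + 2*log(t + 3) + 3*log(t + 4) + atan(t) + ∫(-3/(t**2 + 9)) dt.
Step 11. Evaluate the standard form: now -2*log(t - 4) + 5*log(t - 3) + log(t - 1) - 4*log(t + 1) + 2*log(t + 3) + 3*log(t + 4) - atan(t/3) + atan(t).
Answer: -2*log(t - 4) + 5*log(t - 3) + log(t - 1) - 4*log(t + 1) + 2*log(t + 3) + 3*log(t + 4) - atan(t/3) + atan(t).


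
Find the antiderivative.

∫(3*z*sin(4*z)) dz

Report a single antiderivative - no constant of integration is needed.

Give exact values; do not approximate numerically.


Answer: -3*z*cos(4*z)/4 + 3*sin(4*z)/16.


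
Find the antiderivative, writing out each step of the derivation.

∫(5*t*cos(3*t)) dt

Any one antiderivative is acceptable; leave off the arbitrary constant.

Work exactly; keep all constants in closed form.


Step 1. Integrate ∫(5*t*cos(3*t)) dt by parts with u = t, dv = (5*cos(3*t)) dt, so v = 5*sin(3*t)/3: now 5*t*sin(3*t)/3 + ∫(-5*sin(3*t)/3) dt.
Step 2. Evaluate the standard form: now 5*t*sin(3*t)/3 + 5*cos(3*t)/9.
Answer: 5*t*sin(3*t)/3 + 5*cos(3*t)/9.


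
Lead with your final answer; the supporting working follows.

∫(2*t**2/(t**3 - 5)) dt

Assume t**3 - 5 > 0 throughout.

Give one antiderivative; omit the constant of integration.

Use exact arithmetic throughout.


The answer is 2*log(t**3 - 5)/3.
Step 1. Substitute u = t**3 - 5, turning ∫(2*t**2/(t**3 - 5)) dt into ∫(2/(3*u)) du: now ∫(2/(3*u)) du.
Step 2. Evaluate the standard form [assuming u > 0]: now 2*log(u)/3.
Step 3. Substitute back u = t**3 - 5: now 2*log(t**3 - 5)/3.
Answer: 2*log(t**3 - 5)/3.


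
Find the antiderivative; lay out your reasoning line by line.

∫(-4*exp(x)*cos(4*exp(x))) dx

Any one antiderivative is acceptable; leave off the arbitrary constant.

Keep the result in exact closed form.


Step 1. Substitute u = exp(x), turning ∫(-4*exp(x)*cos(4*exp(x))) dx into ∫(-4*cos(4*u)) du: now ∫(-4*cos(4*u)) du.
Step 2. Evaluate the standard form: now -sin(4*u).
Step 3. Substitute back u = exp(x): now -sin(4*exp(x)).
Answer: -sin(4*exp(x)).


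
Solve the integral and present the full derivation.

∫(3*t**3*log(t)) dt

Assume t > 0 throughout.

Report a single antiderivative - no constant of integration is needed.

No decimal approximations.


Step 1. Integrate ∫(3*t**3*log(t)) dt by parts with u = log(t), dv = (3*t**3) dt, so v = 3*t**4/4 [assuming t > 0]: now 3*t**4*log(t)/4 + ∫(-3*t**3/4) dt.
Step 2. Evaluate the standard form: now 3*t**4*log(t)/4 - 3*t**4/16.
Answer: 3*t**4*log(t)/4 - 3*t**4/16.


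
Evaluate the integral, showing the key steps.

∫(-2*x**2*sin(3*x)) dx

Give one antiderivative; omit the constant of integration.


Step 1. Integrate ∫(-2*x**2*sin(3*x)) dx by parts with u = x**2, dv = (-2*sin(3*x)) dx, so v = 2*cos(3*x)/3: now 2*x**2*cos(3*x)/3 + ∫(-4*x*cos(3*x)/3) dx.
Step 2. Integrate ∫(-4*x*cos(3*x)/3) dx by parts with u = x, dv = (-4*cos(3*x)/3) dx, so v = -4*sin(3*x)/9: now 2*x**2*cos(3*x)/3 - 4*x*sin(3*x)/9 + ∫(4*sin(3*x)/9) dx.
Step 3. Evaluate the standard form: now 2*x**2*cos(3*x)/3 - 4*x*sin(3*x)/9 - 4*cos(3*x)/27.
Answer: 2*x**2*cos(3*x)/3 - 4*x*sin(3*x)/9 - 4*cos(3*x)/27.


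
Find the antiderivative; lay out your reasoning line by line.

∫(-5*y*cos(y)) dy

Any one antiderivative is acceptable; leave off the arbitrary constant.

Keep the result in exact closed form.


Step 1. Integrate ∫(-5*y*cos(y)) dy by parts with u = y, dv = (-5*cos(y)) dy, so v = -5*sin(y): now -5*y*sin(y) + ∫(5*sin(y)) dy.
Step 2. Evaluate the standard form: now -5*y*sin(y) - 5*cos(y).
Answer: -5*y*sin(y) - 5*cos(y).


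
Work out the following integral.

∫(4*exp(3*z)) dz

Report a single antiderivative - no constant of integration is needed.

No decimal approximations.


Answer: 4*exp(3*z)/3.


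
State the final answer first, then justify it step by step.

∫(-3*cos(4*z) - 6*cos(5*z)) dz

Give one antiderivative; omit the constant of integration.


The answer is -3*sin(4*z)/4 - 6*sin(5*z)/5.
Step 1. Rewrite: now ∫(-3*cos(4*z)) dz + ∫(-6*cos(5*z)) dz.
Step 2. Evaluate the standard form: now -6*sin(5*z)/5 + ∫(-3*cos(4*z)) dz.
Step 3. Evaluate the standard form: now -3*sin(4*z)/4 - 6*sin(5*z)/5.
Answer: -3*sin(4*z)/4 - 6*sin(5*z)/5.


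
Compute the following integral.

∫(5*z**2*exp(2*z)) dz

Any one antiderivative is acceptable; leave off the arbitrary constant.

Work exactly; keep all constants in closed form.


Answer: 5*z**2*exp(2*z)/2 - 5*z*exp(2*z)/2 + 5*exp(2*z)/4.


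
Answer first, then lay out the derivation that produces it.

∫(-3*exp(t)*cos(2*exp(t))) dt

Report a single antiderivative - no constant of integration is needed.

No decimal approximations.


The answer is -3*sin(2*exp(t))/2.
Step 1. Substitute u = exp(t), turning ∫(-3*exp(t)*cos(2*exp(t))) dt into ∫(-3*cos(2*u)) du: now ∫(-3*cos(2*u)) du.
Step 2. Evaluate the standard form: now -3*sin(2*u)/2.
Step 3. Substitute back u = exp(t): now -3*sin(2*exp(t))/2.
Answer: -3*sin(2*exp(t))/2.


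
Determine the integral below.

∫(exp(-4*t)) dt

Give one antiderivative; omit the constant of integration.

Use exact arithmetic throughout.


Answer: -exp(-4*t)/4.


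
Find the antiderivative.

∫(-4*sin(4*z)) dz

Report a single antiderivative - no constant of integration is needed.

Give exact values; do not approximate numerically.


Answer: cos(4*z).


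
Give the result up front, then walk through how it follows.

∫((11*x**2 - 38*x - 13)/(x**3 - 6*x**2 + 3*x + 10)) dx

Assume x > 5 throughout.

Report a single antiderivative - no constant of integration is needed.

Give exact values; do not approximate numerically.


The answer is 4*log(x - 5) + 5*log(x - 2) + 2*log(x + 1).
Step 1. Decompose ∫((11*x**2 - 38*x - 13)/(x**3 - 6*x**2 + 3*x + 10)) dx by partial fractions, (11*x**2 - 38*x - 13)/(x**3 - 6*x**2 + 3*x + 10) = 2/(x + 1) + 5/(x - 2) + 4/(x - 5): now ∫(4/(x - 5)) dx + ∫(5/(x - 2)) dx + ∫(2/(x + 1)) dx.
Step 2. Evaluate the standard form [assuming x > 2]: now 5*log(x - 2) + ∫(4/(x - 5)) dx + ∫(2/(x + 1)) dx.
Step 3. Evaluate the standard form [assuming x > 5]: now 4*log(x - 5) + 5*log(x - 2) + ∫(2/(x + 1)) dx.
Step 4. Evaluate the standard form [assuming x > -1]: now 4*log(x - 5) + 5*log(x - 2) + 2*log(x + 1).
Answer: 4*log(x - 5) + 5*log(x - 2) + 2*log(x + 1).


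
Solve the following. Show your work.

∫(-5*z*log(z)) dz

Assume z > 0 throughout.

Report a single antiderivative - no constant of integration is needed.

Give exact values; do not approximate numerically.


Step 1. Integrate ∫(-5*z*log(z)) dz by parts with u = log(z), dv = (-5*z) dz, so v = -5*z**2/2 [assuming z > 0]: now -5*z**2*log(z)/2 + ∫(5*z/2) dz.
Step 2. Evaluate the standard form: now -5*z**2*log(z)/2 + 5*z**2/4.
Answer: -5*z**2*log(z)/2 + 5*z**2/4.


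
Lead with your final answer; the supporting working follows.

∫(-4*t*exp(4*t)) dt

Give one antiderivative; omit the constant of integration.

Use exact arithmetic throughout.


The answer is -t*exp(4*t) + exp(4*t)/4.
Step 1. Integrate ∫(-4*t*exp(4*t)) dt by parts with u = t, dv = (-4*exp(4*t)) dt, so v = -exp(4*t): now -t*exp(4*t) + ∫(exp(4*t)) dt.
Step 2. Evaluate the standard form: now -t*exp(4*t) + exp(4*t)/4.
Answer: -t*exp(4*t) + exp(4*t)/4.


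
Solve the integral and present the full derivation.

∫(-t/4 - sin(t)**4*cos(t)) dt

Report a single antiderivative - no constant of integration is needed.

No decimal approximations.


Step 1. Rewrite: now ∫(-t/4) dt + ∫(-sin(t)**4*cos(t)) dt.
Step 2. Substitute u = sin(t), turning ∫(-sin(t)**4*cos(t)) dt into ∫(-u**4) du: now ∫(-t/4) dt + ∫(-u**4) du.
Step 3. Evaluate the standard form: now -u**5/5 + ∫(-t/4) dt.
Step 4. Substitute back u = sin(t): now -sin(t)**5/5 + ∫(-t/4) dt.
Step 5. Evaluate the standard form: now -t**2/8 - sin(t)**5/5.
Answer: -t**2/8 - sin(t)**5/5.


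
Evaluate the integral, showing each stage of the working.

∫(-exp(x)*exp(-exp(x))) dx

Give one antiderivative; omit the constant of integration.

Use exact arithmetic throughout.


Step 1. Substitute u = exp(x), turning ∫(-exp(x)*exp(-exp(x))) dx into ∫(-exp(-u)) du: now ∫(-exp(-u)) du.
Step 2. Evaluate the standard form: now exp(-u).
Step 3. Substitute back u = exp(x): now exp(-exp(x)).
Answer: exp(-exp(x)).


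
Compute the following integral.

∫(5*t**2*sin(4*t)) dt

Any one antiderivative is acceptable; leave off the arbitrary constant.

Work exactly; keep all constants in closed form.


Answer: -5*t**2*cos(4*t)/4 + 5*t*sin(4*t)/8 + 5*cos(4*t)/32.


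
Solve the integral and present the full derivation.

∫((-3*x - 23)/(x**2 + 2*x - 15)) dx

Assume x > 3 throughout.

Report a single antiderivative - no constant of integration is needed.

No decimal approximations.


Step 1. Decompose ∫((-3*x - 23)/(x**2 + 2*x - 15)) dx by partial fractions, (-3*x - 23)/(x**2 + 2*x - 15) = 1/(x + 5) - 4/(x - 3): now ∫(-4/(x - 3)) dx + ∫(1/(x + 5)) dx.
Step 2. Evaluate the standard form [assuming x > 3]: now -4*log(x - 3) + ∫(1/(x + 5)) dx.
Step 3. Evaluate the standard form [assuming x > -5]: now -4*log(x - 3) + log(x + 5).
Answer: -4*log(x - 3) + log(x + 5).


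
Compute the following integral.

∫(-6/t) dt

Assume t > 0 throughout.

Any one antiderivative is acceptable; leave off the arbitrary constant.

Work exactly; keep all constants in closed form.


Answer: -6*log(t).


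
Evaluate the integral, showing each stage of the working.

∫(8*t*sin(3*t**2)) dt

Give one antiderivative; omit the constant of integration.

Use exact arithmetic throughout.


Step 1. Substitute u = t**2, turning ∫(8*t*sin(3*t**2)) dt into ∫(4*sin(3*u)) du: now ∫(4*sin(3*u)) du.
Step 2. Evaluate the standard form: now -4*cos(3*u)/3.
Step 3. Substitute back u = t**2: now -4*cos(3*t**2)/3.
Answer: -4*cos(3*t**2)/3.


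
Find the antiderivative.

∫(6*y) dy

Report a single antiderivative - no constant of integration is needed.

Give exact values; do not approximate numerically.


Answer: 3*y**2.


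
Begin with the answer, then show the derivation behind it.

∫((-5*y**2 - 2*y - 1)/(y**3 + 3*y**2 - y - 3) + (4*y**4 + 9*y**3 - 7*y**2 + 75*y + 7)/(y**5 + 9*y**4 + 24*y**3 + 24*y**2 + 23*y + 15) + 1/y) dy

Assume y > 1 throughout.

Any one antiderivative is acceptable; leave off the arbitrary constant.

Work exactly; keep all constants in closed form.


The answer is log(y) - log(y - 1) - 4*log(y + 1) + 4*log(y + 5) + 3*atan(y).
Step 1. Rewrite: now ∫(1/y) dy + ∫((-5*y**2 - 2*y - 1)/(y**3 + 3*y**2 - y - 3)) dy + ∫((4*y**4 + 9*y**3 - 7*y**2 + 75*y + 7)/(y**5 + 9*y**4 + 24*y**3 + 24*y**2 + 23*y + 15)) dy.
Step 2. Decompose ∫((-5*y**2 - 2*y - 1)/(y**3 + 3*y**2 - y - 3)) dy by partial fractions, (-5*y**2 - 2*y - 1)/(y**3 + 3*y**2 - y - 3) = -5/(y + 3) + 1/(y + 1) - 1/(y - 1): now ∫(1/y) dy + ∫((4*y**4 + 9*y**3 - 7*y**2 + 75*y + 7)/(y**5 + 9*y**4 + 24*y**3 + 24*y**2 + 23*y + 15)) dy + ∫(-1/(y - 1)) dy + ∫(1/(y + 1)) dy + ∫(-5/(y + 3)) dy.
Step 3. Evaluate the standard form [assuming y > 1]: now -log(y - 1) + ∫(1/y) dy + ∫((4*y**4 + 9*y**3 - 7*y**2 + 75*y + 7)/(y**5 + 9*y**4 + 24*y**3 + 24*y**2 + 23*y + 15)) dy + ∫(1/(y + 1)) dy + ∫(-5/(y + 3)) dy.
Step 4. Evaluate the standard form [assuming y > -3]: now -log(y - 1) - 5*log(y + 3) + ∫(1/y) dy + ∫((4*y**4 + 9*y**3 - 7*y**2 + 75*y + 7)/(y**5 + 9*y**4 + 24*y**3 + 24*y**2 + 23*y + 15)) dy + ∫(1/(y + 1)) dy.
Step 5. Evaluate the standard form [assuming y > -1]: now -log(y - 1) + log(y + 1) - 5*log(y + 3) + ∫(1/y) dy + ∫((4*y**4 + 9*y**3 - 7*y**2 + 75*y + 7)/(y**5 + 9*y**4 + 24*y**3 + 24*y**2 + 23*y + 15)) dy.
Step 6. Decompose ∫((4*y**4 + 9*y**3 - 7*y**2 + 75*y + 7)/(y**5 + 9*y**4 + 24*y**3 + 24*y**2 + 23*y + 15)) dy by partial fractions, (4*y**4 + 9*y**3 - 7*y**2 + 75*y + 7)/(y**5 + 9*y**4 + 24*y**3 + 24*y**2 + 23*y + 15) = 3/(y**2 + 1) + 4/(y + 5) + 5/(y + 3) - 5/(y + 1): now -log(y - 1) + log(y + 1) - 5*log(y + 3) + ∫(1/y) dy + ∫(-5/(y + 1)) dy + ∫(5/(y + 3)) dy + ∫(4/(y + 5)) dy + ∫(3/(y**2 + 1)) dy.
Step 7. Evaluate the standard form [assuming y > -1]: now -log(y - 1) - 4*log(y + 1) - 5*log(y + 3) + ∫(1/y) dy + ∫(5/(y + 3)) dy + ∫(4/(y + 5)) dy + ∫(3/(y**2 + 1)) dy.
Step 8. Evaluate the standard form [assuming y > -5]: now -log(y - 1) - 4*log(y + 1) - 5*log(y + 3) + 4*log(y + 5) + ∫(1/y) dy + ∫(5/(y + 3)) dy + ∫(3/(y**2 + 1)) dy.
Step 9. Evaluate the standard form [assuming y > -3]: now -log(y - 1) - 4*log(y + 1) + 4*log(y + 5) + ∫(1/y) dy + ∫(3/(y**2 + 1)) dy.
Step 10. Evaluate the standard form: now -log(y - 1) - 4*log(y + 1) + 4*log(y + 5) + 3*atan(y) + ∫(1/y) dy.
Step 11. Evaluate the standard form [assuming y > 0]: now log(y) - log(y - 1) - 4*log(y + 1) + 4*log(y + 5) + 3*atan(y).
Answer: log(y) - log(y - 1) - 4*log(y + 1) + 4*log(y + 5) + 3*atan(y).


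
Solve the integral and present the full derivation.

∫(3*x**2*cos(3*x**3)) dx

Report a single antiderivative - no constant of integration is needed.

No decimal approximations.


Step 1. Substitute u = x**3, turning ∫(3*x**2*cos(3*x**3)) dx into ∫(cos(3*u)) du: now ∫(cos(3*u)) du.
Step 2. Evaluate the standard form: now sin(3*u)/3.
Step 3. Substitute back u = x**3: now sin(3*x**3)/3.
Answer: sin(3*x**3)/3.


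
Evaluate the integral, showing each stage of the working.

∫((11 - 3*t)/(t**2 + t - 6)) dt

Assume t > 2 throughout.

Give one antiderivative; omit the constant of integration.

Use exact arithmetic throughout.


Step 1. Decompose ∫((11 - 3*t)/(t**2 + t - 6)) dt by partial fractions, (11 - 3*t)/(t**2 + t - 6) = -4/(t + 3) + 1/(t - 2): now ∫(1/(t - 2)) dt + ∫(-4/(t + 3)) dt.
Step 2. Evaluate the standard form [assuming t > -3]: now -4*log(t + 3) + ∫(1/(t - 2)) dt.
Step 3. Evaluate the standard form [assuming t > 2]: now log(t - 2) - 4*log(t + 3).
Answer: log(t - 2) - 4*log(t + 3).


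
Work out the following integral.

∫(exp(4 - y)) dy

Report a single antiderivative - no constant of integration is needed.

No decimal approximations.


Answer: -exp(4 - y).


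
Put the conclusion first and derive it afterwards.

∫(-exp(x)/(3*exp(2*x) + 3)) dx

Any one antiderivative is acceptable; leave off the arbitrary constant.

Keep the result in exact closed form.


The answer is -atan(exp(x))/3.
Step 1. Substitute u = exp(x), turning ∫(-exp(x)/(3*exp(2*x) + 3)) dx into ∫(-1/(3*(u**2 + 1))) du: now ∫(-1/(3*(u**2 + 1))) du.
Step 2. Evaluate the standard form: now -atan(u)/3.
Step 3. Substitute back u = exp(x): now -atan(exp(x))/3.
Answer: -atan(exp(x))/3.


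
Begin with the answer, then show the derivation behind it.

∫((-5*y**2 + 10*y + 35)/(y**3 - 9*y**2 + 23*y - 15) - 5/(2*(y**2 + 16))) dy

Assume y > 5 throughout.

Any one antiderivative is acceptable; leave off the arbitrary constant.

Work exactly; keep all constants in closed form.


The answer is -5*log(y - 5) - 5*log(y - 3) + 5*log(y - 1) - 5*atan(y/4)/8.
Step 1. Rewrite: now ∫((-5*y**2 + 10*y + 35)/(y**3 - 9*y**2 + 23*y - 15)) dy + ∫(-5/(2*(y**2 + 16))) dy.
Step 2. Evaluate the standard form: now -5*atan(y/4)/8 + ∫((-5*y**2 + 10*y + 35)/(y**3 - 9*y**2 + 23*y - 15)) dy.
Step 3. Decompose ∫((-5*y**2 + 10*y + 35)/(y**3 - 9*y**2 + 23*y - 15)) dy by partial fractions, (-5*y**2 + 10*y + 35)/(y**3 - 9*y**2 + 23*y - 15) = 5/(y - 1) - 5/(y - 3) - 5/(y - 5): now -5*atan(y/4)/8 + ∫(-5/(y - 5)) dy + ∫(-5/(y - 3)) dy + ∫(5/(y - 1)) dy.
Step 4. Evaluate the standard form [assuming y > 3]: now -5*log(y - 3) - 5*atan(y/4)/8 + ∫(-5/(y - 5)) dy + ∫(5/(y - 1)) dy.
Step 5. Evaluate the standard form [assuming y > 1]: now -5*log(y - 3) + 5*log(y - 1) - 5*atan(y/4)/8 + ∫(-5/(y - 5)) dy.
Step 6. Evaluate the standard form [assuming y > 5]: now -5*log(y - 5) - 5*log(y - 3) + 5*log(y - 1) - 5*atan(y/4)/8.
Answer: -5*log(y - 5) - 5*log(y - 3) + 5*log(y - 1) - 5*atan(y/4)/8.


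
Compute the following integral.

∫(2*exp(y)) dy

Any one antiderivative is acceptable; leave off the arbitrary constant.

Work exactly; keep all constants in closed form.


Answer: 2*exp(y).


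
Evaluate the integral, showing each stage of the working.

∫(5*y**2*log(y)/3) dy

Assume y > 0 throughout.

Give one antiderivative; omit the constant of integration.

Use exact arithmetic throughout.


Step 1. Integrate ∫(5*y**2*log(y)/3) dy by parts with u = log(y), dv = (5*y**2/3) dy, so v = 5*y**3/9 [assuming y > 0]: now 5*y**3*log(y)/9 + ∫(-5*y**2/9) dy.
Step 2. Evaluate the standard form: now 5*y**3*log(y)/9 - 5*y**3/27.
Answer: 5*y**3*log(y)/9 - 5*y**3/27.


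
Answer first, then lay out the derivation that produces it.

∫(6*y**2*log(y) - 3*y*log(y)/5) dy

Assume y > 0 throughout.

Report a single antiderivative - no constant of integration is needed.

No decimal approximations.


The answer is 2*y**3*log(y) - 2*y**3/3 - 3*y**2*log(y)/10 + 3*y**2/20.
Step 1. Rewrite: now ∫(-3*y*log(y)/5) dy + ∫(6*y**2*log(y)) dy.
Step 2. Integrate ∫(-3*y*log(y)/5) dy by parts with u = log(y), dv = (-3*y/5) dy, so v = -3*y**2/10 [assuming y > 0]: now -3*y**2*log(y)/10 + ∫(3*y/10) dy + ∫(6*y**2*log(y)) dy.
Step 3. Evaluate the standard form: now -3*y**2*log(y)/10 + 3*y**2/20 + ∫(6*y**2*log(y)) dy.
Step 4. Integrate ∫(6*y**2*log(y)) dy by parts with u = log(y), dv = (6*y**2) dy, so v = 2*y**3 [assuming y > 0]: now 2*y**3*log(y) - 3*y**2*log(y)/10 + 3*y**2/20 + ∫(-2*y**2) dy.
Step 5. Evaluate the standard form: now 2*y**3*log(y) - 2*y**3/3 - 3*y**2*log(y)/10 + 3*y**2/20.
Answer: 2*y**3*log(y) - 2*y**3/3 - 3*y**2*log(y)/10 + 3*y**2/20.


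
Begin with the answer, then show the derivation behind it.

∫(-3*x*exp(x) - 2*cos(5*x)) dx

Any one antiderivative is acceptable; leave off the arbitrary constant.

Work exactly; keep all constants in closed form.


The answer is -3*x*exp(x) + 3*exp(x) - 2*sin(5*x)/5.
Step 1. Rewrite: now ∫(-3*x*exp(x)) dx + ∫(-2*cos(5*x)) dx.
Step 2. Evaluate the standard form: now -2*sin(5*x)/5 + ∫(-3*x*exp(x)) dx.
Step 3. Integrate ∫(-3*x*exp(x)) dx by parts with u = x, dv = (-3*exp(x)) dx, so v = -3*exp(x): now -3*x*exp(x) - 2*sin(5*x)/5 + ∫(3*exp(x)) dx.
Step 4. Evaluate the standard form: now -3*x*exp(x) + 3*exp(x) - 2*sin(5*x)/5.
Answer: -3*x*exp(x) + 3*exp(x) - 2*sin(5*x)/5.


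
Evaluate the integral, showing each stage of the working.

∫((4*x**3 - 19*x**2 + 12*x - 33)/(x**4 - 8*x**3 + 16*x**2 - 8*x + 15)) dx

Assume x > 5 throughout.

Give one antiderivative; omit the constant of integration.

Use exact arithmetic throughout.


Step 1. Decompose ∫((4*x**3 - 19*x**2 + 12*x - 33)/(x**4 - 8*x**3 + 16*x**2 - 8*x + 15)) dx by partial fractions, (4*x**3 - 19*x**2 + 12*x - 33)/(x**4 - 8*x**3 + 16*x**2 - 8*x + 15) = -1/(x**2 + 1) + 3/(x - 3) + 1/(x - 5): now ∫(1/(x - 5)) dx + ∫(3/(x - 3)) dx + ∫(-1/(x**2 + 1)) dx.
Step 2. Evaluate the standard form [assuming x > 3]: now 3*log(x - 3) + ∫(1/(x - 5)) dx + ∫(-1/(x**2 + 1)) dx.
Step 3. Evaluate the standard form [assuming x > 5]: now log(x - 5) + 3*log(x - 3) + ∫(-1/(x**2 + 1)) dx.
Step 4. Evaluate the standard form: now log(x - 5) + 3*log(x - 3) - atan(x).
Answer: log(x - 5) + 3*log(x - 3) - atan(x).


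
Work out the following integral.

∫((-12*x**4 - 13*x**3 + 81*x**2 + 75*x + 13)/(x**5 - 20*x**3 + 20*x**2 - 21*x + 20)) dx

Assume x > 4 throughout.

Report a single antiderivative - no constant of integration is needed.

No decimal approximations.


Answer: -5*log(x - 4) - 4*log(x - 1) - 3*log(x + 5) - 4*atan(x).


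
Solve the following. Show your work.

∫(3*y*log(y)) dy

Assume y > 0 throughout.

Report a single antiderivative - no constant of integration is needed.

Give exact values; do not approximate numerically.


Step 1. Integrate ∫(3*y*log(y)) dy by parts with u = log(y), dv = (3*y) dy, so v = 3*y**2/2 [assuming y > 0]: now 3*y**2*log(y)/2 + ∫(-3*y/2) dy.
Step 2. Evaluate the standard form: now 3*y**2*log(y)/2 - 3*y**2/4.
Answer: 3*y**2*log(y)/2 - 3*y**2/4.


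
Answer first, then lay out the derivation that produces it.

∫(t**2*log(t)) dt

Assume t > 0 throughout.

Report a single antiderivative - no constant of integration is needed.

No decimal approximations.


The answer is t**3*log(t)/3 - t**3/9.
Step 1. Integrate ∫(t**2*log(t)) dt by parts with u = log(t), dv = (t**2) dt, so v = t**3/3 [assuming t > 0]: now t**3*log(t)/3 + ∫(-t**2/3) dt.
Step 2. Evaluate the standard form: now t**3*log(t)/3 - t**3/9.
Answer: t**3*log(t)/3 - t**3/9.


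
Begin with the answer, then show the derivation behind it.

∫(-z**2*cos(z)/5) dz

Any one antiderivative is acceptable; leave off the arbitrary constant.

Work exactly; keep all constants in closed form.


The answer is -z**2*sin(z)/5 - 2*z*cos(z)/5 + 2*sin(z)/5.
Step 1. Integrate ∫(-z**2*cos(z)/5) dz by parts with u = z**2, dv = (-cos(z)/5) dz, so v = -sin(z)/5: now -z**2*sin(z)/5 + ∫(2*z*sin(z)/5) dz.
Step 2. Integrate ∫(2*z*sin(z)/5) dz by parts with u = z, dv = (2*sin(z)/5) dz, so v = -2*cos(z)/5: now -z**2*sin(z)/5 - 2*z*cos(z)/5 + ∫(2*cos(z)/5) dz.
Step 3. Evaluate the standard form: now -z**2*sin(z)/5 - 2*z*cos(z)/5 + 2*sin(z)/5.
Answer: -z**2*sin(z)/5 - 2*z*cos(z)/5 + 2*sin(z)/5.


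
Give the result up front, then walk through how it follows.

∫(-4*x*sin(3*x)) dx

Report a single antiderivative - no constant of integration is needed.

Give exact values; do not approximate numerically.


The answer is 4*x*cos(3*x)/3 - 4*sin(3*x)/9.
Step 1. Integrate ∫(-4*x*sin(3*x)) dx by parts with u = x, dv = (-4*sin(3*x)) dx, so v = 4*cos(3*x)/3: now 4*x*cos(3*x)/3 + ∫(-4*cos(3*x)/3) dx.
Step 2. Evaluate the standard form: now 4*x*cos(3*x)/3 - 4*sin(3*x)/9.
Answer: 4*x*cos(3*x)/3 - 4*sin(3*x)/9.


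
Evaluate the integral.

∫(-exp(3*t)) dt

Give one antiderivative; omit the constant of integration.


Answer: -exp(3*t)/3.


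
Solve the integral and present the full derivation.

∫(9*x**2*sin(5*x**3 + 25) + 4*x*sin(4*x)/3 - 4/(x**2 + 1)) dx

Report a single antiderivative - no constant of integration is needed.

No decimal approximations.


Step 1. Rewrite: now ∫(4*x*sin(4*x)/3) dx + ∫(9*x**2*sin(5*x**3 + 25)) dx + ∫(-4/(x**2 + 1)) dx.
Step 2. Evaluate the standard form: now -4*atan(x) + ∫(4*x*sin(4*x)/3) dx + ∫(9*x**2*sin(5*x**3 + 25)) dx.
Step 3. Substitute u = x**3 + 5, turning ∫(9*x**2*sin(5*x**3 + 25)) dx into ∫(3*sin(5*u)) du: now -4*atan(x) + ∫(4*x*sin(4*x)/3) dx + ∫(3*sin(5*u)) du.
Step 4. Evaluate the standard form: now -3*cos(5*u)/5 - 4*atan(x) + ∫(4*x*sin(4*x)/3) dx.
Step 5. Substitute back u = x**3 + 5: now -3*cos(5*x**3 + 25)/5 - 4*atan(x) + ∫(4*x*sin(4*x)/3) dx.
Step 6. Integrate ∫(4*x*sin(4*x)/3) dx by parts with u = x, dv = (4*sin(4*x)/3) dx, so v = -cos(4*x)/3: now -x*cos(4*x)/3 - 3*cos(5*x**3 + 25)/5 - 4*atan(x) + ∫(cos(4*x)/3) dx.
Step 7. Evaluate the standard form: now -x*cos(4*x)/3 + sin(4*x)/12 - 3*cos(5*x**3 + 25)/5 - 4*atan(x).
Answer: -x*cos(4*x)/3 + sin(4*x)/12 - 3*cos(5*x**3 + 25)/5 - 4*atan(x).


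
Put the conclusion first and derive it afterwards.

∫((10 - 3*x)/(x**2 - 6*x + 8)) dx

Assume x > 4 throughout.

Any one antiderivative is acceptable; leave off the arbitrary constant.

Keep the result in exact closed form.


The answer is -log(x - 4) - 2*log(x - 2).
Step 1. Decompose ∫((10 - 3*x)/(x**2 - 6*x + 8)) dx by partial fractions, (10 - 3*x)/(x**2 - 6*x + 8) = -2/(x - 2) - 1/(x - 4): now ∫(-1/(x - 4)) dx + ∫(-2/(x - 2)) dx.
Step 2. Evaluate the standard form [assuming x > 4]: now -log(x - 4) + ∫(-2/(x - 2)) dx.
Step 3. Evaluate the standard form [assuming x > 2]: now -log(x - 4) - 2*log(x - 2).
Answer: -log(x - 4) - 2*log(x - 2).


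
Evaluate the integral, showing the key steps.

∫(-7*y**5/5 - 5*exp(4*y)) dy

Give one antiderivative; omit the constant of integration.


Step 1. Rewrite: now ∫(-7*y**5/5) dy + ∫(-5*exp(4*y)) dy.
Step 2. Evaluate the standard form: now -5*exp(4*y)/4 + ∫(-7*y**5/5) dy.
Step 3. Evaluate the standard form: now -7*y**6/30 - 5*exp(4*y)/4.
Answer: -7*y**6/30 - 5*exp(4*y)/4.


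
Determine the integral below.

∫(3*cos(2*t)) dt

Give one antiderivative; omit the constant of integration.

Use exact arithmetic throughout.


Answer: 3*sin(2*t)/2.


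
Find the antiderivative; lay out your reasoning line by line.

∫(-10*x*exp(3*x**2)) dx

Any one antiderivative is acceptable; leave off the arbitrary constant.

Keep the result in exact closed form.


Step 1. Substitute u = x**2, turning ∫(-10*x*exp(3*x**2)) dx into ∫(-5*exp(3*u)) du: now ∫(-5*exp(3*u)) du.
Step 2. Evaluate the standard form: now -5*exp(3*u)/3.
Step 3. Substitute back u = x**2: now -5*exp(3*x**2)/3.
Answer: -5*exp(3*x**2)/3.


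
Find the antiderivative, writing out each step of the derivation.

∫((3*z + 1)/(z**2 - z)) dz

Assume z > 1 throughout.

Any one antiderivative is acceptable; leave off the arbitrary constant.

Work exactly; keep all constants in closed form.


Step 1. Decompose ∫((3*z + 1)/(z**2 - z)) dz by partial fractions, (3*z + 1)/(z**2 - z) = 4/(z - 1) - 1/z: now ∫(-1/z) dz + ∫(4/(z - 1)) dz.
Step 2. Evaluate the standard form [assuming z > 1]: now 4*log(z - 1) + ∫(-1/z) dz.
Step 3. Evaluate the standard form [assuming z > 0]: now -log(z) + 4*log(z - 1).
Answer: -log(z) + 4*log(z - 1).


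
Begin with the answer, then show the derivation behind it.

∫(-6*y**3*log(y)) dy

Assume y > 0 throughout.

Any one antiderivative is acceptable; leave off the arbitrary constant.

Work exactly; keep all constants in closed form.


The answer is -3*y**4*log(y)/2 + 3*y**4/8.
Step 1. Integrate ∫(-6*y**3*log(y)) dy by parts with u = log(y), dv = (-6*y**3) dy, so v = -3*y**4/2 [assuming y > 0]: now -3*y**4*log(y)/2 + ∫(3*y**3/2) dy.
Step 2. Evaluate the standard form: now -3*y**4*log(y)/2 + 3*y**4/8.
Answer: -3*y**4*log(y)/2 + 3*y**4/8.


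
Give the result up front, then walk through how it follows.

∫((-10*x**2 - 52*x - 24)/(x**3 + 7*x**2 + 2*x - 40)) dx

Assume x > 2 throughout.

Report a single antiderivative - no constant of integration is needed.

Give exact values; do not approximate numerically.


The answer is -4*log(x - 2) - 4*log(x + 4) - 2*log(x + 5).
Step 1. Decompose ∫((-10*x**2 - 52*x - 24)/(x**3 + 7*x**2 + 2*x - 40)) dx by partial fractions, (-10*x**2 - 52*x - 24)/(x**3 + 7*x**2 + 2*x - 40) = -2/(x + 5) - 4/(x + 4) - 4/(x - 2): now ∫(-4/(x - 2)) dx + ∫(-4/(x + 4)) dx + ∫(-2/(x + 5)) dx.
Step 2. Evaluate the standard form [assuming x > -4]: now -4*log(x + 4) + ∫(-4/(x - 2)) dx + ∫(-2/(x + 5)) dx.
Step 3. Evaluate the standard form [assuming x > 2]: now -4*log(x - 2) - 4*log(x + 4) + ∫(-2/(x + 5)) dx.
Step 4. Evaluate the standard form [assuming x > -5]: now -4*log(x - 2) - 4*log(x + 4) - 2*log(x + 5).
Answer: -4*log(x - 2) - 4*log(x + 4) - 2*log(x + 5).


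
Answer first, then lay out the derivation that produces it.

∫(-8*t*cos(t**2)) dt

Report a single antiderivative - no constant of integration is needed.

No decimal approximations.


The answer is -4*sin(t**2).
Step 1. Substitute u = t**2, turning ∫(-8*t*cos(t**2)) dt into ∫(-4*cos(u)) du: now ∫(-4*cos(u)) du.
Step 2. Evaluate the standard form: now -4*sin(u).
Step 3. Substitute back u = t**2: now -4*sin(t**2).
Answer: -4*sin(t**2).


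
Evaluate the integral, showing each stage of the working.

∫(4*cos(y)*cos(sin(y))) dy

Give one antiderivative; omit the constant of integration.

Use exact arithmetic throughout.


Step 1. Substitute u = sin(y), turning ∫(4*cos(y)*cos(sin(y))) dy into ∫(4*cos(u)) du: now ∫(4*cos(u)) du.
Step 2. Evaluate the standard form: now 4*sin(u).
Step 3. Substitute back u = sin(y): now 4*sin(sin(y)).
Answer: 4*sin(sin(y)).


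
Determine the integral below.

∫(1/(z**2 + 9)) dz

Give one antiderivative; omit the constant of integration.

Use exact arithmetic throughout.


Answer: atan(z/3)/3.


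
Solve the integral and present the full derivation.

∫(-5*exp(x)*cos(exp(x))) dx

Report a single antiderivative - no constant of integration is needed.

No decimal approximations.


Step 1. Substitute u = exp(x), turning ∫(-5*exp(x)*cos(exp(x))) dx into ∫(-5*cos(u)) du: now ∫(-5*cos(u)) du.
Step 2. Evaluate the standard form: now -5*sin(u).
Step 3. Substitute back u = exp(x): now -5*sin(exp(x)).
Answer: -5*sin(exp(x)).


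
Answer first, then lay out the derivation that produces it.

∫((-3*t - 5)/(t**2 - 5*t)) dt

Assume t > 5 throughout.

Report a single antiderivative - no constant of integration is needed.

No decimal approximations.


The answer is log(t) - 4*log(t - 5).
Step 1. Decompose ∫((-3*t - 5)/(t**2 - 5*t)) dt by partial fractions, (-3*t - 5)/(t**2 - 5*t) = -4/(t - 5) + 1/t: now ∫(1/t) dt + ∫(-4/(t - 5)) dt.
Step 2. Evaluate the standard form [assuming t > 0]: now log(t) + ∫(-4/(t - 5)) dt.
Step 3. Evaluate the standard form [assuming t > 5]: now log(t) - 4*log(t - 5).
Answer: log(t) - 4*log(t - 5).


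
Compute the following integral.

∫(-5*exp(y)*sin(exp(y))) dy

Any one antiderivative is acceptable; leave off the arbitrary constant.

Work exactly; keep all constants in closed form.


Answer: 5*cos(exp(y)).


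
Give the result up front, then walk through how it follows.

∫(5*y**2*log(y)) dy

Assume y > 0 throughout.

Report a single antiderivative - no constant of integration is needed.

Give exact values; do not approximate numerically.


The answer is 5*y**3*log(y)/3 - 5*y**3/9.
Step 1. Integrate ∫(5*y**2*log(y)) dy by parts with u = log(y), dv = (5*y**2) dy, so v = 5*y**3/3 [assuming y > 0]: now 5*y**3*log(y)/3 + ∫(-5*y**2/3) dy.
Step 2. Evaluate the standard form: now 5*y**3*log(y)/3 - 5*y**3/9.
Answer: 5*y**3*log(y)/3 - 5*y**3/9.


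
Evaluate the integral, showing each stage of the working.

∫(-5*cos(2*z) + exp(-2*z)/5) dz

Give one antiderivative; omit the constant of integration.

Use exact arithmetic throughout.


Step 1. Rewrite: now ∫(exp(-2*z)/5) dz + ∫(-5*cos(2*z)) dz.
Step 2. Evaluate the standard form: now ∫(-5*cos(2*z)) dz - exp(-2*z)/10.
Step 3. Evaluate the standard form: now -5*sin(2*z)/2 - exp(-2*z)/10.
Answer: -5*sin(2*z)/2 - exp(-2*z)/10.


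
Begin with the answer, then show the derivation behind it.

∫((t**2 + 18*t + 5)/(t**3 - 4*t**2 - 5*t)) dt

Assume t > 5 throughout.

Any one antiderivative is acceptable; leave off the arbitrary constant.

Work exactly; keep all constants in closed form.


The answer is -log(t) + 4*log(t - 5) - 2*log(t + 1).
Step 1. Decompose ∫((t**2 + 18*t + 5)/(t**3 - 4*t**2 - 5*t)) dt by partial fractions, (t**2 + 18*t + 5)/(t**3 - 4*t**2 - 5*t) = -2/(t + 1) + 4/(t - 5) - 1/t: now ∫(-1/t) dt + ∫(4/(t - 5)) dt + ∫(-2/(t + 1)) dt.
Step 2. Evaluate the standard form [assuming t > -1]: now -2*log(t + 1) + ∫(-1/t) dt + ∫(4/(t - 5)) dt.
Step 3. Evaluate the standard form [assuming t > 5]: now 4*log(t - 5) - 2*log(t + 1) + ∫(-1/t) dt.
Step 4. Evaluate the standard form [assuming t > 0]: now -log(t) + 4*log(t - 5) - 2*log(t + 1).
Answer: -log(t) + 4*log(t - 5) - 2*log(t + 1).
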